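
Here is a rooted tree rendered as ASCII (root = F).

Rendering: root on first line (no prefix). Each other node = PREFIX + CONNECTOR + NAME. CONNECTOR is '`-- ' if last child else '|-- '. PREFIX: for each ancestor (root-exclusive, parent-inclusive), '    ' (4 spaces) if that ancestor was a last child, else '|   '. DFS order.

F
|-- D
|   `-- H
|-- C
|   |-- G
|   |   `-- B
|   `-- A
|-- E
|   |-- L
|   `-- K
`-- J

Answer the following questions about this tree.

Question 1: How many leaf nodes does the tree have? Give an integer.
Leaves (nodes with no children): A, B, H, J, K, L

Answer: 6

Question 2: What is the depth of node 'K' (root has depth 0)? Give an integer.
Path from root to K: F -> E -> K
Depth = number of edges = 2

Answer: 2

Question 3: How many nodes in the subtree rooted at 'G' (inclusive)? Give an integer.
Subtree rooted at G contains: B, G
Count = 2

Answer: 2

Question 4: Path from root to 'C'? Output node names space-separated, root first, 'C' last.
Answer: F C

Derivation:
Walk down from root: F -> C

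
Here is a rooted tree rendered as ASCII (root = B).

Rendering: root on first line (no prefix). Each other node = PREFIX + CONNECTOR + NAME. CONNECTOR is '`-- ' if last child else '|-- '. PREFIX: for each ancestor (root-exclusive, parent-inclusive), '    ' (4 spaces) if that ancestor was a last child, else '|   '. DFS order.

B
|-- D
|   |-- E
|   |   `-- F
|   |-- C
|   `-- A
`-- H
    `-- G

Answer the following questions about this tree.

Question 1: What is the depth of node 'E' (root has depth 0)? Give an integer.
Answer: 2

Derivation:
Path from root to E: B -> D -> E
Depth = number of edges = 2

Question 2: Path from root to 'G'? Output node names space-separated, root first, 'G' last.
Answer: B H G

Derivation:
Walk down from root: B -> H -> G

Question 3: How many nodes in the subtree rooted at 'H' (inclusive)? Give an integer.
Answer: 2

Derivation:
Subtree rooted at H contains: G, H
Count = 2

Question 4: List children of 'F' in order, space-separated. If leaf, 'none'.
Answer: none

Derivation:
Node F's children (from adjacency): (leaf)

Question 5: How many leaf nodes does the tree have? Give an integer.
Leaves (nodes with no children): A, C, F, G

Answer: 4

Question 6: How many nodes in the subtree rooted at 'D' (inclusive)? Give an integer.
Subtree rooted at D contains: A, C, D, E, F
Count = 5

Answer: 5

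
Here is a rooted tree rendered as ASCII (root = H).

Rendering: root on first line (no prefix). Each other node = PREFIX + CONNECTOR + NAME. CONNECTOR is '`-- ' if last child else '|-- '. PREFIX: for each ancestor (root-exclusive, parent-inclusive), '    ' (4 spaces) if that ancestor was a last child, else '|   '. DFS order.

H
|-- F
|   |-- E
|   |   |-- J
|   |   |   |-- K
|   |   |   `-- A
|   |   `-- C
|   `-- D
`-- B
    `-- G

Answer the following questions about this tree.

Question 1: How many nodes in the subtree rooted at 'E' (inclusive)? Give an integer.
Answer: 5

Derivation:
Subtree rooted at E contains: A, C, E, J, K
Count = 5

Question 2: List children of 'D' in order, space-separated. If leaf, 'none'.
Answer: none

Derivation:
Node D's children (from adjacency): (leaf)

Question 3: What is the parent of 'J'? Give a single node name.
Scan adjacency: J appears as child of E

Answer: E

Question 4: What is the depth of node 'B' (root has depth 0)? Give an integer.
Answer: 1

Derivation:
Path from root to B: H -> B
Depth = number of edges = 1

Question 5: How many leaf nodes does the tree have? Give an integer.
Leaves (nodes with no children): A, C, D, G, K

Answer: 5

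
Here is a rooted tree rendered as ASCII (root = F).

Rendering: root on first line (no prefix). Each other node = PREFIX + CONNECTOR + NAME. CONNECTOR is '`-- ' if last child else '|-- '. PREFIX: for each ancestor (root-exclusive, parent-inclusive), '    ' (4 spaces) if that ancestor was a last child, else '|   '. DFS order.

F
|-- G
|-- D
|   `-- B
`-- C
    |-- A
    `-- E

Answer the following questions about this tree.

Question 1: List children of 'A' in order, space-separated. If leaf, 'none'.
Node A's children (from adjacency): (leaf)

Answer: none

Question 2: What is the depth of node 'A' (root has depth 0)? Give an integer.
Answer: 2

Derivation:
Path from root to A: F -> C -> A
Depth = number of edges = 2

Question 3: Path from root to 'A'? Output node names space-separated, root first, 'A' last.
Answer: F C A

Derivation:
Walk down from root: F -> C -> A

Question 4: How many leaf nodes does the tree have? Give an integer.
Leaves (nodes with no children): A, B, E, G

Answer: 4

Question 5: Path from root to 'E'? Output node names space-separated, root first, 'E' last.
Walk down from root: F -> C -> E

Answer: F C E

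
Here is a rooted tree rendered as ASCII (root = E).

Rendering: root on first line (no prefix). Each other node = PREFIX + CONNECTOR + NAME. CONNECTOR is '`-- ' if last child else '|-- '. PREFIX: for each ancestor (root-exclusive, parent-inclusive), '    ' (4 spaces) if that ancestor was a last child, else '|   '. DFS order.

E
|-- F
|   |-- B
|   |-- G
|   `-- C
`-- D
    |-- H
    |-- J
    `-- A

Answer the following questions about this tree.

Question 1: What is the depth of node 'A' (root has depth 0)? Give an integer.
Path from root to A: E -> D -> A
Depth = number of edges = 2

Answer: 2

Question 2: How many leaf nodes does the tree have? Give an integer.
Answer: 6

Derivation:
Leaves (nodes with no children): A, B, C, G, H, J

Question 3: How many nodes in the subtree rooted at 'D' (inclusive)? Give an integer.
Subtree rooted at D contains: A, D, H, J
Count = 4

Answer: 4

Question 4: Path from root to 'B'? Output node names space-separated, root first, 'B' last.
Walk down from root: E -> F -> B

Answer: E F B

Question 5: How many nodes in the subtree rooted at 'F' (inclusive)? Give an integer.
Subtree rooted at F contains: B, C, F, G
Count = 4

Answer: 4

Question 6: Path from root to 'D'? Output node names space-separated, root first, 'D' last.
Answer: E D

Derivation:
Walk down from root: E -> D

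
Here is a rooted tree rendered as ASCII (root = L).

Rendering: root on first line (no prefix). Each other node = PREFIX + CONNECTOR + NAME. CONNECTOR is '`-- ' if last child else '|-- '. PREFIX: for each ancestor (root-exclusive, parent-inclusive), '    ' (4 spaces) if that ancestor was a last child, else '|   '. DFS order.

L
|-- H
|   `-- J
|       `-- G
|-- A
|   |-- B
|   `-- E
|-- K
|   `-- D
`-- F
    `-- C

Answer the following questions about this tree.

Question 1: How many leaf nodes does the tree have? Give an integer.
Leaves (nodes with no children): B, C, D, E, G

Answer: 5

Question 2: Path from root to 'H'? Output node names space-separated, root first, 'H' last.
Walk down from root: L -> H

Answer: L H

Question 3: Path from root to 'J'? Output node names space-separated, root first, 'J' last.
Answer: L H J

Derivation:
Walk down from root: L -> H -> J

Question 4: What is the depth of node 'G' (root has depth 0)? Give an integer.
Path from root to G: L -> H -> J -> G
Depth = number of edges = 3

Answer: 3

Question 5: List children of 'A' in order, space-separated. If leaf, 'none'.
Node A's children (from adjacency): B, E

Answer: B E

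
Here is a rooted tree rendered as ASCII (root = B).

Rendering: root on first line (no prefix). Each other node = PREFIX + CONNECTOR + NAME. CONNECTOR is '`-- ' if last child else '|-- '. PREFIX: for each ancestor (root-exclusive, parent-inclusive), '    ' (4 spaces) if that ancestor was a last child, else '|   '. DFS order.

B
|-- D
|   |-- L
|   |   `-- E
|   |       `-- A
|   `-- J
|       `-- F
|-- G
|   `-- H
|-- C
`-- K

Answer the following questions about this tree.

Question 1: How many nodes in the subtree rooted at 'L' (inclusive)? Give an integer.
Answer: 3

Derivation:
Subtree rooted at L contains: A, E, L
Count = 3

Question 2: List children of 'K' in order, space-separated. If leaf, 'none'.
Answer: none

Derivation:
Node K's children (from adjacency): (leaf)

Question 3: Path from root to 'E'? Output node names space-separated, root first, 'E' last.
Walk down from root: B -> D -> L -> E

Answer: B D L E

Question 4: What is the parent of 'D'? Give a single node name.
Answer: B

Derivation:
Scan adjacency: D appears as child of B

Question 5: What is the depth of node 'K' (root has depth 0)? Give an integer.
Path from root to K: B -> K
Depth = number of edges = 1

Answer: 1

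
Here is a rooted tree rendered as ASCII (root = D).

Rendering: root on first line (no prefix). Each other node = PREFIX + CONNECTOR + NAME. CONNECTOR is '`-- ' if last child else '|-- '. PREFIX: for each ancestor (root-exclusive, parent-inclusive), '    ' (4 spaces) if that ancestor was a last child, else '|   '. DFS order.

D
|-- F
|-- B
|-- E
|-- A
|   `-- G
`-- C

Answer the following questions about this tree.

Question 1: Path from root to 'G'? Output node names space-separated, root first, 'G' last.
Walk down from root: D -> A -> G

Answer: D A G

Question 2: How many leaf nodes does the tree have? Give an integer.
Answer: 5

Derivation:
Leaves (nodes with no children): B, C, E, F, G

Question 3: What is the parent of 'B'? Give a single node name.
Scan adjacency: B appears as child of D

Answer: D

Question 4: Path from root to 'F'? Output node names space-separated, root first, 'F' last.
Answer: D F

Derivation:
Walk down from root: D -> F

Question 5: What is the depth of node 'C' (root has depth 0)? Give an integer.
Path from root to C: D -> C
Depth = number of edges = 1

Answer: 1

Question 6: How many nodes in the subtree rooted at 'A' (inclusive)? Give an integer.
Subtree rooted at A contains: A, G
Count = 2

Answer: 2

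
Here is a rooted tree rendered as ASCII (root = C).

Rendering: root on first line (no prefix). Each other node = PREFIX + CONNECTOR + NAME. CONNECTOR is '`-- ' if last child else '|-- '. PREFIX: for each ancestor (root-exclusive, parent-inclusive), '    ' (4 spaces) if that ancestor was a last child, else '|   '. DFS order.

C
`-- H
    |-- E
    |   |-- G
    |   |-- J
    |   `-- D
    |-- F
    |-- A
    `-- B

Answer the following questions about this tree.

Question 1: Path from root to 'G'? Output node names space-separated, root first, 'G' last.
Answer: C H E G

Derivation:
Walk down from root: C -> H -> E -> G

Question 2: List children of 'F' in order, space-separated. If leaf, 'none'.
Node F's children (from adjacency): (leaf)

Answer: none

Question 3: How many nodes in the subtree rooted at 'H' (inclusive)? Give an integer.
Answer: 8

Derivation:
Subtree rooted at H contains: A, B, D, E, F, G, H, J
Count = 8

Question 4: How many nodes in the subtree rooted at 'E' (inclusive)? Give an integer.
Subtree rooted at E contains: D, E, G, J
Count = 4

Answer: 4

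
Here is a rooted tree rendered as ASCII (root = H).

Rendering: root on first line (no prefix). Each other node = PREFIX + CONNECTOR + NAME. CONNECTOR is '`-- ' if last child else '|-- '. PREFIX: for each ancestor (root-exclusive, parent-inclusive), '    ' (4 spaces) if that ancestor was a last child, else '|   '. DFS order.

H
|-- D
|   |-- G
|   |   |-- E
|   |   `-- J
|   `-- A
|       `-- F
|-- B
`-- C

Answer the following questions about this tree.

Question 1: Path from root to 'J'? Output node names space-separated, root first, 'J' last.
Walk down from root: H -> D -> G -> J

Answer: H D G J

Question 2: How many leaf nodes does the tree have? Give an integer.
Leaves (nodes with no children): B, C, E, F, J

Answer: 5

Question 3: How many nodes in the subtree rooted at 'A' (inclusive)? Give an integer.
Answer: 2

Derivation:
Subtree rooted at A contains: A, F
Count = 2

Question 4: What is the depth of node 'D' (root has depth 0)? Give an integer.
Path from root to D: H -> D
Depth = number of edges = 1

Answer: 1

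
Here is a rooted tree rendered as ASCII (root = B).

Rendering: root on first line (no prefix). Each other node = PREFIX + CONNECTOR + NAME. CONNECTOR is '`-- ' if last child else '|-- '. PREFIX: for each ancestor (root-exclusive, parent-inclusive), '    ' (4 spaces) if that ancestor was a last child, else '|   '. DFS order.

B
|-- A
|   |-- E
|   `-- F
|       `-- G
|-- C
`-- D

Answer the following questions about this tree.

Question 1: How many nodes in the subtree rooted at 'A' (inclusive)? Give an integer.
Answer: 4

Derivation:
Subtree rooted at A contains: A, E, F, G
Count = 4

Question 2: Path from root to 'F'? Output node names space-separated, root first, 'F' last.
Answer: B A F

Derivation:
Walk down from root: B -> A -> F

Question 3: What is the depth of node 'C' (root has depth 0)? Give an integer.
Path from root to C: B -> C
Depth = number of edges = 1

Answer: 1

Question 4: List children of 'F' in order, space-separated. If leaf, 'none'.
Node F's children (from adjacency): G

Answer: G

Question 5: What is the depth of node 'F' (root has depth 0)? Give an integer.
Path from root to F: B -> A -> F
Depth = number of edges = 2

Answer: 2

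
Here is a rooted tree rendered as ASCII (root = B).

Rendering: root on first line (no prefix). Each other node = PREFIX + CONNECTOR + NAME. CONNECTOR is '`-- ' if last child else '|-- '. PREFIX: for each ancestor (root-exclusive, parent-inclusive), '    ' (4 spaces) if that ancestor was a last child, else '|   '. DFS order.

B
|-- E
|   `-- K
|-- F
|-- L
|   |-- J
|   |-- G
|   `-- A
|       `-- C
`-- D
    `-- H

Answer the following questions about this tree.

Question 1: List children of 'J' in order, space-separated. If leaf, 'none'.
Answer: none

Derivation:
Node J's children (from adjacency): (leaf)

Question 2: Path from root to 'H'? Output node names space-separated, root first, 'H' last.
Walk down from root: B -> D -> H

Answer: B D H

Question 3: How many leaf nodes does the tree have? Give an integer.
Leaves (nodes with no children): C, F, G, H, J, K

Answer: 6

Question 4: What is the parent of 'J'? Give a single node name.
Scan adjacency: J appears as child of L

Answer: L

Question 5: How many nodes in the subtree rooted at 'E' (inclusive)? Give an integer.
Answer: 2

Derivation:
Subtree rooted at E contains: E, K
Count = 2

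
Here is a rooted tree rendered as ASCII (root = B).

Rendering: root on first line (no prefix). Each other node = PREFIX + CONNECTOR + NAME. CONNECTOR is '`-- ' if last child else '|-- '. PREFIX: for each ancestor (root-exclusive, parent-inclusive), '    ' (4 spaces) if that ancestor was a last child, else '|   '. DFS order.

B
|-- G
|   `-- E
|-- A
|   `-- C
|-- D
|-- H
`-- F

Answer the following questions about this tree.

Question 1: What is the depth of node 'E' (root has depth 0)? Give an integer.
Answer: 2

Derivation:
Path from root to E: B -> G -> E
Depth = number of edges = 2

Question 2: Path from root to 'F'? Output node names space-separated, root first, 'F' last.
Answer: B F

Derivation:
Walk down from root: B -> F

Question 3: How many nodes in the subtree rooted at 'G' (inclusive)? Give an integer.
Answer: 2

Derivation:
Subtree rooted at G contains: E, G
Count = 2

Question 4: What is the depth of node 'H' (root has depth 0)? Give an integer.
Answer: 1

Derivation:
Path from root to H: B -> H
Depth = number of edges = 1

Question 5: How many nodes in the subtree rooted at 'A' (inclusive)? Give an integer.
Answer: 2

Derivation:
Subtree rooted at A contains: A, C
Count = 2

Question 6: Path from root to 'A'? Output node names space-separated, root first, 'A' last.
Walk down from root: B -> A

Answer: B A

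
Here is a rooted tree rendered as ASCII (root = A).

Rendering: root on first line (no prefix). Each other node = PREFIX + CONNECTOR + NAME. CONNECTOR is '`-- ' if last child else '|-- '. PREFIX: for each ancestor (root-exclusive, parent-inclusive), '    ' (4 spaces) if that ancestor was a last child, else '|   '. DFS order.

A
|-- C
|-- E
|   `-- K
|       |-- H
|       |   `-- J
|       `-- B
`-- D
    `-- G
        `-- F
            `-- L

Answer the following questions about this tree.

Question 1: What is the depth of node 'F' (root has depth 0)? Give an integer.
Path from root to F: A -> D -> G -> F
Depth = number of edges = 3

Answer: 3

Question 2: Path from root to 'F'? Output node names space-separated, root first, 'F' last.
Answer: A D G F

Derivation:
Walk down from root: A -> D -> G -> F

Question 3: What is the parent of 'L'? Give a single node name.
Answer: F

Derivation:
Scan adjacency: L appears as child of F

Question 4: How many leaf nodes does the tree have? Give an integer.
Answer: 4

Derivation:
Leaves (nodes with no children): B, C, J, L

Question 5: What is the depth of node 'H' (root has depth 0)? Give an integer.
Answer: 3

Derivation:
Path from root to H: A -> E -> K -> H
Depth = number of edges = 3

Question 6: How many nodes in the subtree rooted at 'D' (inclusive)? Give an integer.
Answer: 4

Derivation:
Subtree rooted at D contains: D, F, G, L
Count = 4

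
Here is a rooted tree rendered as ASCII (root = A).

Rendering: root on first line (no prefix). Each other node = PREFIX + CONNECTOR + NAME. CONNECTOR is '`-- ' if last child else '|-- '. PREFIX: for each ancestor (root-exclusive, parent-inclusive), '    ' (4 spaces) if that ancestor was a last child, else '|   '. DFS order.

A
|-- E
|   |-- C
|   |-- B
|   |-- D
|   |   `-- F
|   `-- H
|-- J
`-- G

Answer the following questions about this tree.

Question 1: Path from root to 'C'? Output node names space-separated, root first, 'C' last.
Walk down from root: A -> E -> C

Answer: A E C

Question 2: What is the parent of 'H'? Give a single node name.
Answer: E

Derivation:
Scan adjacency: H appears as child of E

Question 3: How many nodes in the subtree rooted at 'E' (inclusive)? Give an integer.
Answer: 6

Derivation:
Subtree rooted at E contains: B, C, D, E, F, H
Count = 6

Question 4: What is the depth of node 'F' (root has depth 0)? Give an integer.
Path from root to F: A -> E -> D -> F
Depth = number of edges = 3

Answer: 3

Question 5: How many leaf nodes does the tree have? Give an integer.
Leaves (nodes with no children): B, C, F, G, H, J

Answer: 6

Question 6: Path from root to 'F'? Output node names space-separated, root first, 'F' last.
Answer: A E D F

Derivation:
Walk down from root: A -> E -> D -> F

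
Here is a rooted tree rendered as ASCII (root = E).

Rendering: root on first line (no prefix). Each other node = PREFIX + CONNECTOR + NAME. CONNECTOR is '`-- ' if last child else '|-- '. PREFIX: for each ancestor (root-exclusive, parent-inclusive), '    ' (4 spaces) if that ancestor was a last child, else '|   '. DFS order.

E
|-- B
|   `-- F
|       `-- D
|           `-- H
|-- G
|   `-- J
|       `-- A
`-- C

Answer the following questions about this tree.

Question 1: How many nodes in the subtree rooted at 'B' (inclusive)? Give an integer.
Subtree rooted at B contains: B, D, F, H
Count = 4

Answer: 4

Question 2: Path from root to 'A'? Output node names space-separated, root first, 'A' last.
Answer: E G J A

Derivation:
Walk down from root: E -> G -> J -> A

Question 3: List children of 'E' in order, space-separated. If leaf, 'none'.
Node E's children (from adjacency): B, G, C

Answer: B G C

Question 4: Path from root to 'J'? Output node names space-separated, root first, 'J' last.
Walk down from root: E -> G -> J

Answer: E G J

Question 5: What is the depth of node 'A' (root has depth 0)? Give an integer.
Path from root to A: E -> G -> J -> A
Depth = number of edges = 3

Answer: 3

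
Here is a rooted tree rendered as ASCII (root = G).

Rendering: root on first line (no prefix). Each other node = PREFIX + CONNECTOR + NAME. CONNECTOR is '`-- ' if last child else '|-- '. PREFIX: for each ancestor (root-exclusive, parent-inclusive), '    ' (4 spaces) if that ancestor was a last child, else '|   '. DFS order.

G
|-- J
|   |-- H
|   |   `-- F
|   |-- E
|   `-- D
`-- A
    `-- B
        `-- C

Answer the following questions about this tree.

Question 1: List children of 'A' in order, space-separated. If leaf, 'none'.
Answer: B

Derivation:
Node A's children (from adjacency): B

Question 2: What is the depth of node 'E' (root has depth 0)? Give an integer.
Path from root to E: G -> J -> E
Depth = number of edges = 2

Answer: 2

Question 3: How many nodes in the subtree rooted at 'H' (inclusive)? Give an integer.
Answer: 2

Derivation:
Subtree rooted at H contains: F, H
Count = 2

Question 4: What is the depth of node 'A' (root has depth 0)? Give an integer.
Path from root to A: G -> A
Depth = number of edges = 1

Answer: 1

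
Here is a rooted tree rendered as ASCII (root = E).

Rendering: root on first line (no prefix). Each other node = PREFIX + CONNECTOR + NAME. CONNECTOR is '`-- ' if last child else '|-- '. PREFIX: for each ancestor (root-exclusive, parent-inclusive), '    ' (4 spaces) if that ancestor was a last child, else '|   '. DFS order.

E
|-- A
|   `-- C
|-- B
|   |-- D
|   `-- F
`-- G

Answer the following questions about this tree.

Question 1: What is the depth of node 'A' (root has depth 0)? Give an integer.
Answer: 1

Derivation:
Path from root to A: E -> A
Depth = number of edges = 1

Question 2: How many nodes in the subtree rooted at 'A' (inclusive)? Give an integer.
Subtree rooted at A contains: A, C
Count = 2

Answer: 2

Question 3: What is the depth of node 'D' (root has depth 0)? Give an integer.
Path from root to D: E -> B -> D
Depth = number of edges = 2

Answer: 2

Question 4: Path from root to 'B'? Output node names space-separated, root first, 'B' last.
Answer: E B

Derivation:
Walk down from root: E -> B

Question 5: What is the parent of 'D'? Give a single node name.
Scan adjacency: D appears as child of B

Answer: B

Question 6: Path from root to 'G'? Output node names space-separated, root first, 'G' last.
Walk down from root: E -> G

Answer: E G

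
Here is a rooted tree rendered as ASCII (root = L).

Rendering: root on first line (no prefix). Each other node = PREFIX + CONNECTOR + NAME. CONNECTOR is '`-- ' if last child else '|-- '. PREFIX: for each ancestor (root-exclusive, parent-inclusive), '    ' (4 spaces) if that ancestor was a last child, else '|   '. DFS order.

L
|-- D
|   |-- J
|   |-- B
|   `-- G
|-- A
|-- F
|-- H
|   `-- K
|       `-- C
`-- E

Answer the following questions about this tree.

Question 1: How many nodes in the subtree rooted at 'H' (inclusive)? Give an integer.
Answer: 3

Derivation:
Subtree rooted at H contains: C, H, K
Count = 3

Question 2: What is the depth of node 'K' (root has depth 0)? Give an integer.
Answer: 2

Derivation:
Path from root to K: L -> H -> K
Depth = number of edges = 2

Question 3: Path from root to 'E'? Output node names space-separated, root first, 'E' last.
Answer: L E

Derivation:
Walk down from root: L -> E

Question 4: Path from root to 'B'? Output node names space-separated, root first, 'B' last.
Answer: L D B

Derivation:
Walk down from root: L -> D -> B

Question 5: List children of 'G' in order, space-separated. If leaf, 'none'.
Answer: none

Derivation:
Node G's children (from adjacency): (leaf)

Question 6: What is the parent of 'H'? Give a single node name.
Answer: L

Derivation:
Scan adjacency: H appears as child of L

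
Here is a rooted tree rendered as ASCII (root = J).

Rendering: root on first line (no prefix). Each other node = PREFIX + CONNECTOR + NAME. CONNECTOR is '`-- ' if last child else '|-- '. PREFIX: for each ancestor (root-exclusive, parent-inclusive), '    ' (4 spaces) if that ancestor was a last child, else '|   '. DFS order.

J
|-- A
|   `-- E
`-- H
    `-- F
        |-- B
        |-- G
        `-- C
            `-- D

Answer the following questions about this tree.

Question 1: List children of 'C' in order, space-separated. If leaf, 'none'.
Node C's children (from adjacency): D

Answer: D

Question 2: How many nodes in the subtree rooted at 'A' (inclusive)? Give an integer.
Subtree rooted at A contains: A, E
Count = 2

Answer: 2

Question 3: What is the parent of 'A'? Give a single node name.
Answer: J

Derivation:
Scan adjacency: A appears as child of J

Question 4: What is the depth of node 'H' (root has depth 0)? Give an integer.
Path from root to H: J -> H
Depth = number of edges = 1

Answer: 1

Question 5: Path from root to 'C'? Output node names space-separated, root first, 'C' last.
Walk down from root: J -> H -> F -> C

Answer: J H F C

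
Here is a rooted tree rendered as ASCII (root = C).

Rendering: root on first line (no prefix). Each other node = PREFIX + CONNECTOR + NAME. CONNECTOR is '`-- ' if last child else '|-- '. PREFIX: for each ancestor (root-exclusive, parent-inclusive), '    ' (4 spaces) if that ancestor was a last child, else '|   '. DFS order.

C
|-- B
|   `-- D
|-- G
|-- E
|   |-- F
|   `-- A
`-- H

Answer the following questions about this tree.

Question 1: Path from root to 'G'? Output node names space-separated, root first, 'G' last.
Answer: C G

Derivation:
Walk down from root: C -> G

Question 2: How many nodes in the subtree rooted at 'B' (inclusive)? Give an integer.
Subtree rooted at B contains: B, D
Count = 2

Answer: 2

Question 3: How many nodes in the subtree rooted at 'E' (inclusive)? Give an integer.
Answer: 3

Derivation:
Subtree rooted at E contains: A, E, F
Count = 3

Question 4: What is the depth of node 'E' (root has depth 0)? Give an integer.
Answer: 1

Derivation:
Path from root to E: C -> E
Depth = number of edges = 1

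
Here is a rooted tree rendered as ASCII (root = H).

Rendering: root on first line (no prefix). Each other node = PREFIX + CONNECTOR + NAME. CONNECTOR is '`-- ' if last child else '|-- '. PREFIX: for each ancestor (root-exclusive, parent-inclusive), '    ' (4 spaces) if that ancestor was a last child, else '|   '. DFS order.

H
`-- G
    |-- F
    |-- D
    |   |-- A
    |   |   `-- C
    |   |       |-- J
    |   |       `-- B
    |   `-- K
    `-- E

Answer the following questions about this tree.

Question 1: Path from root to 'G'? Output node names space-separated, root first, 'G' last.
Answer: H G

Derivation:
Walk down from root: H -> G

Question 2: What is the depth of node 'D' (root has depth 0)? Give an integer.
Answer: 2

Derivation:
Path from root to D: H -> G -> D
Depth = number of edges = 2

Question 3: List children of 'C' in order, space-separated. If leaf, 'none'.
Answer: J B

Derivation:
Node C's children (from adjacency): J, B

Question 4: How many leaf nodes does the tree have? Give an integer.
Leaves (nodes with no children): B, E, F, J, K

Answer: 5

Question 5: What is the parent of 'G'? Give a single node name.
Scan adjacency: G appears as child of H

Answer: H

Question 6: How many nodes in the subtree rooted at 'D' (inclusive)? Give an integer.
Subtree rooted at D contains: A, B, C, D, J, K
Count = 6

Answer: 6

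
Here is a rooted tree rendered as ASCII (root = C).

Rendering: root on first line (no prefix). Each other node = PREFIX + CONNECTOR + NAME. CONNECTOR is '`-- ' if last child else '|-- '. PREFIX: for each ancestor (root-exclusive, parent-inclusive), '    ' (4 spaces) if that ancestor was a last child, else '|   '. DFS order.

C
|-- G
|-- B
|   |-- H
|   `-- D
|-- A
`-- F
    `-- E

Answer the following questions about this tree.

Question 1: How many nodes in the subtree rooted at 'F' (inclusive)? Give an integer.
Answer: 2

Derivation:
Subtree rooted at F contains: E, F
Count = 2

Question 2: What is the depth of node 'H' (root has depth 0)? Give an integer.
Path from root to H: C -> B -> H
Depth = number of edges = 2

Answer: 2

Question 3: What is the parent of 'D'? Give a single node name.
Scan adjacency: D appears as child of B

Answer: B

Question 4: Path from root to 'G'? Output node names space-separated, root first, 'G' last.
Answer: C G

Derivation:
Walk down from root: C -> G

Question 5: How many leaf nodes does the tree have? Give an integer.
Leaves (nodes with no children): A, D, E, G, H

Answer: 5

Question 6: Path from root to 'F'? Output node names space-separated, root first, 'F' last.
Answer: C F

Derivation:
Walk down from root: C -> F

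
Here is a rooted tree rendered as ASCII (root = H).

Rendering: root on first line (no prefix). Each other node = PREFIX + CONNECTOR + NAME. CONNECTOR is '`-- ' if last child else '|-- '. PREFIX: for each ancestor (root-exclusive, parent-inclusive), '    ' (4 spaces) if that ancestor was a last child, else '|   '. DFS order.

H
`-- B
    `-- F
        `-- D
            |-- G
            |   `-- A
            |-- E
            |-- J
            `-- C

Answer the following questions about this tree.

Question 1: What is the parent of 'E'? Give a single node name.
Answer: D

Derivation:
Scan adjacency: E appears as child of D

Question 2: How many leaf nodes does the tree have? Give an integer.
Leaves (nodes with no children): A, C, E, J

Answer: 4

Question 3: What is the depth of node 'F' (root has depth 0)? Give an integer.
Answer: 2

Derivation:
Path from root to F: H -> B -> F
Depth = number of edges = 2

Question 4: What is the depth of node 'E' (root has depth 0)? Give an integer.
Answer: 4

Derivation:
Path from root to E: H -> B -> F -> D -> E
Depth = number of edges = 4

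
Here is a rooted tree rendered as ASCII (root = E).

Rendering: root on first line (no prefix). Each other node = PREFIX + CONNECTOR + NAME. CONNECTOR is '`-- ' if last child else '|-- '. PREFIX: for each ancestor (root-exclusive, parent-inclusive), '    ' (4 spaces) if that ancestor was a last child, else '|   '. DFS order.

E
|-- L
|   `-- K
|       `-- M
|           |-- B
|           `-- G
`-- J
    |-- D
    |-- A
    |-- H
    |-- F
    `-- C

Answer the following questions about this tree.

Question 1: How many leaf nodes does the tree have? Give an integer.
Answer: 7

Derivation:
Leaves (nodes with no children): A, B, C, D, F, G, H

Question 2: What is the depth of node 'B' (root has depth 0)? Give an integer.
Answer: 4

Derivation:
Path from root to B: E -> L -> K -> M -> B
Depth = number of edges = 4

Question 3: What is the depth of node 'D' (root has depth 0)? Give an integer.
Path from root to D: E -> J -> D
Depth = number of edges = 2

Answer: 2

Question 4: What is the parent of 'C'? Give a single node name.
Answer: J

Derivation:
Scan adjacency: C appears as child of J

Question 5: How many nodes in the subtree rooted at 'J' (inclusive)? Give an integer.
Answer: 6

Derivation:
Subtree rooted at J contains: A, C, D, F, H, J
Count = 6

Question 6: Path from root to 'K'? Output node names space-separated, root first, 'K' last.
Answer: E L K

Derivation:
Walk down from root: E -> L -> K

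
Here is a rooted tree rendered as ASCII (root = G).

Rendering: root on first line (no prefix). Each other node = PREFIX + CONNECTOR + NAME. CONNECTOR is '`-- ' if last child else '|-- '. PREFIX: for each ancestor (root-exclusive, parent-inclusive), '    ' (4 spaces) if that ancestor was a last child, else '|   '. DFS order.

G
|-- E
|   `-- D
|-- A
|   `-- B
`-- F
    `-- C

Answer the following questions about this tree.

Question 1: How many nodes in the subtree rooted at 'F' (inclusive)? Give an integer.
Answer: 2

Derivation:
Subtree rooted at F contains: C, F
Count = 2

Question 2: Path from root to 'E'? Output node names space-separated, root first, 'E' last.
Walk down from root: G -> E

Answer: G E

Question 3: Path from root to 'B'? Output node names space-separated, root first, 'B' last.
Walk down from root: G -> A -> B

Answer: G A B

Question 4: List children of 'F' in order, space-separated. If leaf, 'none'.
Node F's children (from adjacency): C

Answer: C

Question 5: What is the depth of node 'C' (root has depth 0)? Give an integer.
Path from root to C: G -> F -> C
Depth = number of edges = 2

Answer: 2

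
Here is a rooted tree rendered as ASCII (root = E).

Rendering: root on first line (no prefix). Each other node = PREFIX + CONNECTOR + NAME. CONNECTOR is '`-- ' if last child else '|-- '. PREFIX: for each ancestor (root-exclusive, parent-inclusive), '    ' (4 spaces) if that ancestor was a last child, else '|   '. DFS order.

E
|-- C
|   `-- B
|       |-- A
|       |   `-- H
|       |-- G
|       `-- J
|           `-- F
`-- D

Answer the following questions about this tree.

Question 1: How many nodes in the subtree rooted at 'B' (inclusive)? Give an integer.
Subtree rooted at B contains: A, B, F, G, H, J
Count = 6

Answer: 6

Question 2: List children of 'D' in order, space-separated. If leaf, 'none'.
Answer: none

Derivation:
Node D's children (from adjacency): (leaf)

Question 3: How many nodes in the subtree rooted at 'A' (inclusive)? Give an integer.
Subtree rooted at A contains: A, H
Count = 2

Answer: 2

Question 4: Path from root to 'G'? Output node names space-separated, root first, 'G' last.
Answer: E C B G

Derivation:
Walk down from root: E -> C -> B -> G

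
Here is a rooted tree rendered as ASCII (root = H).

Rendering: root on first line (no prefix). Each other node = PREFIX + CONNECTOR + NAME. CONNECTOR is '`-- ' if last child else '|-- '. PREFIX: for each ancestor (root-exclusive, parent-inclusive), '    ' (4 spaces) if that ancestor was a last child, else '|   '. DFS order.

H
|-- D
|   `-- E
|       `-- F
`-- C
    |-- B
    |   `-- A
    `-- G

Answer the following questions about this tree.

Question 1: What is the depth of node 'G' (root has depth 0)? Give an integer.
Answer: 2

Derivation:
Path from root to G: H -> C -> G
Depth = number of edges = 2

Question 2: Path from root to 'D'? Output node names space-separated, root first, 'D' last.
Answer: H D

Derivation:
Walk down from root: H -> D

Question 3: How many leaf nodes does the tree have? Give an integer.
Answer: 3

Derivation:
Leaves (nodes with no children): A, F, G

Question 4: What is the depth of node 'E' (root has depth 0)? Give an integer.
Path from root to E: H -> D -> E
Depth = number of edges = 2

Answer: 2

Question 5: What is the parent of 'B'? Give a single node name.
Scan adjacency: B appears as child of C

Answer: C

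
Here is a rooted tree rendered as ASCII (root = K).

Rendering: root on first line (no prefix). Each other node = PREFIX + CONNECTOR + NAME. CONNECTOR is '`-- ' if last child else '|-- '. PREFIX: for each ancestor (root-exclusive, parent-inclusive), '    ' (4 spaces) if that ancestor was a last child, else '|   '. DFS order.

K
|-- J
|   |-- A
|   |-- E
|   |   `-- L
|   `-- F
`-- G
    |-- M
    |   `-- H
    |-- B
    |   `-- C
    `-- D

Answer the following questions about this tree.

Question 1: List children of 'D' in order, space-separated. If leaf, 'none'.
Node D's children (from adjacency): (leaf)

Answer: none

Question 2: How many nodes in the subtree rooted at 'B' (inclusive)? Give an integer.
Subtree rooted at B contains: B, C
Count = 2

Answer: 2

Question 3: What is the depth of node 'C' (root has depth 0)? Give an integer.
Answer: 3

Derivation:
Path from root to C: K -> G -> B -> C
Depth = number of edges = 3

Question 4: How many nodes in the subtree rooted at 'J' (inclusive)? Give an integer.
Subtree rooted at J contains: A, E, F, J, L
Count = 5

Answer: 5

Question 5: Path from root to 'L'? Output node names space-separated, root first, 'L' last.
Walk down from root: K -> J -> E -> L

Answer: K J E L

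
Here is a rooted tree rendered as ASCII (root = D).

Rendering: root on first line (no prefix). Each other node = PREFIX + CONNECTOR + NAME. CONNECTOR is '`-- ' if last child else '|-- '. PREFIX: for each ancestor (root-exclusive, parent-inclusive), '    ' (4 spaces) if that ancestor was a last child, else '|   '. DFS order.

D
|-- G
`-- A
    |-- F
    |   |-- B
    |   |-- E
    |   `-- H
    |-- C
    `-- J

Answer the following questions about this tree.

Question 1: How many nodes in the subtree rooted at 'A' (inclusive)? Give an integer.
Answer: 7

Derivation:
Subtree rooted at A contains: A, B, C, E, F, H, J
Count = 7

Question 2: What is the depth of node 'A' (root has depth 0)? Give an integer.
Path from root to A: D -> A
Depth = number of edges = 1

Answer: 1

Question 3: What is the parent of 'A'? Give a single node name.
Answer: D

Derivation:
Scan adjacency: A appears as child of D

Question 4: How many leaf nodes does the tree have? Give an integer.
Leaves (nodes with no children): B, C, E, G, H, J

Answer: 6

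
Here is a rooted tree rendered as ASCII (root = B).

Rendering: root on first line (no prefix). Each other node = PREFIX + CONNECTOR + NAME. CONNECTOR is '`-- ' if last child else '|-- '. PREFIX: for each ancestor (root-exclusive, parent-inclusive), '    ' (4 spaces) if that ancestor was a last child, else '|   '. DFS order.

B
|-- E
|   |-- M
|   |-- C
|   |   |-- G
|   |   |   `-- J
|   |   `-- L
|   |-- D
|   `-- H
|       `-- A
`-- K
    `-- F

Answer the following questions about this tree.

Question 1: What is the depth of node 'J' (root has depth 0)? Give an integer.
Path from root to J: B -> E -> C -> G -> J
Depth = number of edges = 4

Answer: 4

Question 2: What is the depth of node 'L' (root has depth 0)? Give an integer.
Path from root to L: B -> E -> C -> L
Depth = number of edges = 3

Answer: 3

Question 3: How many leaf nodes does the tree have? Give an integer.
Leaves (nodes with no children): A, D, F, J, L, M

Answer: 6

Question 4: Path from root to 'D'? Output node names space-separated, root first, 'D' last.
Walk down from root: B -> E -> D

Answer: B E D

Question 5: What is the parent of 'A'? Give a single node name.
Answer: H

Derivation:
Scan adjacency: A appears as child of H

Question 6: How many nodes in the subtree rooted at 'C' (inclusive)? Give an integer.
Subtree rooted at C contains: C, G, J, L
Count = 4

Answer: 4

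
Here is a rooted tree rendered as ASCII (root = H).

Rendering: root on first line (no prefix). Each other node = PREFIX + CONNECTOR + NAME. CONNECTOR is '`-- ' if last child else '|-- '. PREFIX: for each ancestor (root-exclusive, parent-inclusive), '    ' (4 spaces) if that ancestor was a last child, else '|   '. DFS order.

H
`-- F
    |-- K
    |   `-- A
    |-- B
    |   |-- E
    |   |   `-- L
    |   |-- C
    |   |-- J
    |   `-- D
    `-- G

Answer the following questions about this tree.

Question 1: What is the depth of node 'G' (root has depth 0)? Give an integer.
Path from root to G: H -> F -> G
Depth = number of edges = 2

Answer: 2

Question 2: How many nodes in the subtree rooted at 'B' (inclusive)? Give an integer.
Answer: 6

Derivation:
Subtree rooted at B contains: B, C, D, E, J, L
Count = 6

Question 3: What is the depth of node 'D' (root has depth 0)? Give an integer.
Answer: 3

Derivation:
Path from root to D: H -> F -> B -> D
Depth = number of edges = 3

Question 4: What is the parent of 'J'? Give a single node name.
Answer: B

Derivation:
Scan adjacency: J appears as child of B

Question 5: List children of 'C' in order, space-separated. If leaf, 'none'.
Answer: none

Derivation:
Node C's children (from adjacency): (leaf)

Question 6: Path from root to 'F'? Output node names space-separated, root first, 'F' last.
Answer: H F

Derivation:
Walk down from root: H -> F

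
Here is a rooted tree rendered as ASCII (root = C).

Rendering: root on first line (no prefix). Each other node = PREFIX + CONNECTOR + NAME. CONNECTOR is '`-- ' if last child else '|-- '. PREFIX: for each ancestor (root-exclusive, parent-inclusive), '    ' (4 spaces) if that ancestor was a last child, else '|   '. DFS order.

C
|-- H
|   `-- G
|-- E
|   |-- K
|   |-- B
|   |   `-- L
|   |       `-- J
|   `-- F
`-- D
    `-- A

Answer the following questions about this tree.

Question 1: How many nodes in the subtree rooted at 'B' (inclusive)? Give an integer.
Subtree rooted at B contains: B, J, L
Count = 3

Answer: 3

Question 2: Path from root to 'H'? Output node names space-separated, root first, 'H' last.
Answer: C H

Derivation:
Walk down from root: C -> H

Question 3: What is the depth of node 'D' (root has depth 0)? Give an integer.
Path from root to D: C -> D
Depth = number of edges = 1

Answer: 1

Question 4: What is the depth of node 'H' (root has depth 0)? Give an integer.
Path from root to H: C -> H
Depth = number of edges = 1

Answer: 1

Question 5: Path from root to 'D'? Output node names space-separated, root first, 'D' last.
Walk down from root: C -> D

Answer: C D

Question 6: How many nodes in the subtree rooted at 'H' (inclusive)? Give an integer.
Answer: 2

Derivation:
Subtree rooted at H contains: G, H
Count = 2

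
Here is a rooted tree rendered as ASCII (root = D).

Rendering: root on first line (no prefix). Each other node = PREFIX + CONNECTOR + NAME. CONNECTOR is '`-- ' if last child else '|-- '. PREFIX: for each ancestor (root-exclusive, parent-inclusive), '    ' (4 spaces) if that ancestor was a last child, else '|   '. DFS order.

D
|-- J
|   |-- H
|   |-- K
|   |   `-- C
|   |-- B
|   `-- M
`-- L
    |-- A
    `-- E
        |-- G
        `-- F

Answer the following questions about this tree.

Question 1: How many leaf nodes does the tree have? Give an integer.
Answer: 7

Derivation:
Leaves (nodes with no children): A, B, C, F, G, H, M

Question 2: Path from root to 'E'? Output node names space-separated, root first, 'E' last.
Answer: D L E

Derivation:
Walk down from root: D -> L -> E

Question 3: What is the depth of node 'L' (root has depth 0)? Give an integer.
Answer: 1

Derivation:
Path from root to L: D -> L
Depth = number of edges = 1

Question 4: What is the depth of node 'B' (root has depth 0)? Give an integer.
Answer: 2

Derivation:
Path from root to B: D -> J -> B
Depth = number of edges = 2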